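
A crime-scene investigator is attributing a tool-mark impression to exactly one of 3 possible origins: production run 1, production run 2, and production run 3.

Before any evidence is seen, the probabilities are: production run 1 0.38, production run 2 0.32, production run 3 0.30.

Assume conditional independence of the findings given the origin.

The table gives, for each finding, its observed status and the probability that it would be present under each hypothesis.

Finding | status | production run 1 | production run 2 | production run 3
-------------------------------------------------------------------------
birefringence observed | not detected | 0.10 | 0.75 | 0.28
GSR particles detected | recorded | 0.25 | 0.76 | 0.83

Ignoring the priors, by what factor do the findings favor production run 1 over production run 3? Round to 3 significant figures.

Take the product of per-finding likelihoods under each hypothesis (using 1 − P(present | H) for each absent finding), then divide.
  production run 1: (1 − 0.10) × 0.25 = 0.225
  production run 3: (1 − 0.28) × 0.83 = 0.5976
Bayes factor = 0.225 / 0.5976 ≈ 0.377

0.377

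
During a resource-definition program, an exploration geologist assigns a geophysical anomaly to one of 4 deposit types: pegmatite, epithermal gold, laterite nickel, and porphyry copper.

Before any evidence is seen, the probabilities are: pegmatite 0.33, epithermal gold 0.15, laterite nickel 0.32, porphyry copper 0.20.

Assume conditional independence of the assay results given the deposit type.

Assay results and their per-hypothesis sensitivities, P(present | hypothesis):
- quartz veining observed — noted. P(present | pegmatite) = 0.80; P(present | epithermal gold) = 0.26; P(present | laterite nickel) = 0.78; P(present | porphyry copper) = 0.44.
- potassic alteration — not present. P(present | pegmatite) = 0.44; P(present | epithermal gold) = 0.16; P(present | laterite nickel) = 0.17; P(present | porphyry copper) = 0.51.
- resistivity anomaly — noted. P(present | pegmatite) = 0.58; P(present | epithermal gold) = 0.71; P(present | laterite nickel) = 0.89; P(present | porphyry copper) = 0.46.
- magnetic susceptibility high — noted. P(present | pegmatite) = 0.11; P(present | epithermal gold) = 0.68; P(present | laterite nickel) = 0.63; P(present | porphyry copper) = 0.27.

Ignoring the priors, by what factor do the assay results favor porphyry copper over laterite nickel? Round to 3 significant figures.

Take the product of per-assay result likelihoods under each hypothesis (using 1 − P(present | H) for each absent assay result), then divide.
  porphyry copper: 0.44 × (1 − 0.51) × 0.46 × 0.27 = 0.026778
  laterite nickel: 0.78 × (1 − 0.17) × 0.89 × 0.63 = 0.363
Bayes factor = 0.026778 / 0.363 ≈ 0.0738

0.0738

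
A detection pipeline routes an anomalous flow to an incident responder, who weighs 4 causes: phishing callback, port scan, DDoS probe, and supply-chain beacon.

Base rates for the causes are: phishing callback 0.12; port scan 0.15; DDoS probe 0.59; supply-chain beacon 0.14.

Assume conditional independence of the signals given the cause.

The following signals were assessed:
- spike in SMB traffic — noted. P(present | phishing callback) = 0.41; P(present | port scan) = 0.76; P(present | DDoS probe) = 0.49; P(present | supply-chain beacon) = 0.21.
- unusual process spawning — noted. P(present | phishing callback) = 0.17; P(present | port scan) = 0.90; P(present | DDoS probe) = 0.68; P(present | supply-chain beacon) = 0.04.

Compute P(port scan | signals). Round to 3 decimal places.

0.332

Multiply each prior by the joint likelihood of the signal pattern:
  phishing callback: 0.12 × 0.41 × 0.17 = 0.008364
  port scan: 0.15 × 0.76 × 0.90 = 0.1026
  DDoS probe: 0.59 × 0.49 × 0.68 = 0.19659
  supply-chain beacon: 0.14 × 0.21 × 0.04 = 0.001176
Marginal likelihood of the evidence = 0.30873.
P(port scan | evidence) = 0.1026 / 0.30873 ≈ 0.332.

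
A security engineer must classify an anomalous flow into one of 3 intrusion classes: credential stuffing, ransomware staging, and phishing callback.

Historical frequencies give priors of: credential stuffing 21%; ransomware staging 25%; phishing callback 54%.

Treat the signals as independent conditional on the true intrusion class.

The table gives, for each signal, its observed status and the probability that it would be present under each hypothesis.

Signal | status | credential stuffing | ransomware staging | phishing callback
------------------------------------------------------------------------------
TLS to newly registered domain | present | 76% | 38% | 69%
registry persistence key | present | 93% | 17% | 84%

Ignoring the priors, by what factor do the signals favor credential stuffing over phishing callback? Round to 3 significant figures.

The Bayes factor is the ratio of the joint likelihoods of the signal pattern under the two hypotheses.
  credential stuffing: 0.76 × 0.93 = 0.7068
  phishing callback: 0.69 × 0.84 = 0.5796
Bayes factor = 0.7068 / 0.5796 ≈ 1.22

1.22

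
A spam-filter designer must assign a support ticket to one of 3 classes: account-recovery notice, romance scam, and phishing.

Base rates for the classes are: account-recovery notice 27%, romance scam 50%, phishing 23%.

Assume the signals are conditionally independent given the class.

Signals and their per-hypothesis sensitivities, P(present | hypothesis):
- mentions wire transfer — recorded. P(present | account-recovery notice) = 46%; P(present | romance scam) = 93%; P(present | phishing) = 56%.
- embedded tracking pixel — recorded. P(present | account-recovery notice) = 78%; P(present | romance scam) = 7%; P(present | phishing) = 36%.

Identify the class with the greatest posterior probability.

For each hypothesis, the unnormalized posterior weight is prior × product of the signal likelihoods:
  account-recovery notice: 0.27 × 0.46 × 0.78 = 0.096876
  romance scam: 0.50 × 0.93 × 0.07 = 0.03255
  phishing: 0.23 × 0.56 × 0.36 = 0.046368
The unnormalized weights sum to 0.17579.
P(account-recovery notice | evidence) ≈ 0.096876 / 0.17579 ≈ 0.551
P(romance scam | evidence) ≈ 0.03255 / 0.17579 ≈ 0.185
P(phishing | evidence) ≈ 0.046368 / 0.17579 ≈ 0.264
The largest is 0.551, so account-recovery notice is most probable.

account-recovery notice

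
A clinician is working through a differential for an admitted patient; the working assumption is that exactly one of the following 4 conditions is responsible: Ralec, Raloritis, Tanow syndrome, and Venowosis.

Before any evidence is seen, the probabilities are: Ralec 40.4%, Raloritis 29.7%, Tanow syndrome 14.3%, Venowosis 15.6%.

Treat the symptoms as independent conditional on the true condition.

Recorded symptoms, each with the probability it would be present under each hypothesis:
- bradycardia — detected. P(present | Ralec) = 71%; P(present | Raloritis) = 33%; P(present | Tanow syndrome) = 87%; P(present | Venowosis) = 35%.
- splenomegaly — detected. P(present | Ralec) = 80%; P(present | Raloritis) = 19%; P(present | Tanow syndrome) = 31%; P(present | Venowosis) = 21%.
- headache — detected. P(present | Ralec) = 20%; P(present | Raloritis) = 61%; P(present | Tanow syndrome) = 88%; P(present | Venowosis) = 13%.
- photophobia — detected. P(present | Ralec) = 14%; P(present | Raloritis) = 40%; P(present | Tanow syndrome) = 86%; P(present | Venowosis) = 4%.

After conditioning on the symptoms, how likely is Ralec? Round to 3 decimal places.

By Bayes' rule with conditional independence, the unnormalized weight for each hypothesis is prior × ∏ likelihoods:
  Ralec: 0.404 × 0.71 × 0.80 × 0.20 × 0.14 = 0.0064252
  Raloritis: 0.297 × 0.33 × 0.19 × 0.61 × 0.40 = 0.0045437
  Tanow syndrome: 0.143 × 0.87 × 0.31 × 0.88 × 0.86 = 0.029188
  Venowosis: 0.156 × 0.35 × 0.21 × 0.13 × 0.04 = 5.9623e-05
The unnormalized weights sum to 0.040216.
P(Ralec | evidence) = 0.0064252 / 0.040216 ≈ 0.160.

0.160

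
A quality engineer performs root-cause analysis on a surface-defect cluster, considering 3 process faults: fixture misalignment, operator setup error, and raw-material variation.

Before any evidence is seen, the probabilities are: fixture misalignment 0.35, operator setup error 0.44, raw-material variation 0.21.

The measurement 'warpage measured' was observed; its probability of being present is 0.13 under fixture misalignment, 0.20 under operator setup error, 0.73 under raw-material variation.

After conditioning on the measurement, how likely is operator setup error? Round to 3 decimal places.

Multiply each prior by the likelihood of the measurement:
  fixture misalignment: 0.35 × 0.13 = 0.0455
  operator setup error: 0.44 × 0.20 = 0.088
  raw-material variation: 0.21 × 0.73 = 0.1533
Normalizing constant Z = 0.0455 + 0.088 + 0.1533 = 0.2868.
P(operator setup error | evidence) = 0.088 / 0.2868 ≈ 0.307.

0.307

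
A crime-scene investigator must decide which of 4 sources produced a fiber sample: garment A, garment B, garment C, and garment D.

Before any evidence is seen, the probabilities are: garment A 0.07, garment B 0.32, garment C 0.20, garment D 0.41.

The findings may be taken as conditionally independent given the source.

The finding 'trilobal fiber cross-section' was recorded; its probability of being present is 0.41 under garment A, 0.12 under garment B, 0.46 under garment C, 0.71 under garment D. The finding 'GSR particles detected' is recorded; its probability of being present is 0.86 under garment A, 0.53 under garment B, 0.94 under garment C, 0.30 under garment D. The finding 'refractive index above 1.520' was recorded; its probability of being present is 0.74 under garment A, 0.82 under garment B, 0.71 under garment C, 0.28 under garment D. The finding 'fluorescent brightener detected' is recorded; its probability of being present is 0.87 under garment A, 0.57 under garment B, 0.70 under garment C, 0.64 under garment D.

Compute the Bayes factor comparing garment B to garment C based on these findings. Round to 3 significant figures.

Take the product of per-finding likelihoods under each hypothesis, then divide.
  garment B: 0.12 × 0.53 × 0.82 × 0.57 = 0.029727
  garment C: 0.46 × 0.94 × 0.71 × 0.70 = 0.2149
Bayes factor = 0.029727 / 0.2149 ≈ 0.138

0.138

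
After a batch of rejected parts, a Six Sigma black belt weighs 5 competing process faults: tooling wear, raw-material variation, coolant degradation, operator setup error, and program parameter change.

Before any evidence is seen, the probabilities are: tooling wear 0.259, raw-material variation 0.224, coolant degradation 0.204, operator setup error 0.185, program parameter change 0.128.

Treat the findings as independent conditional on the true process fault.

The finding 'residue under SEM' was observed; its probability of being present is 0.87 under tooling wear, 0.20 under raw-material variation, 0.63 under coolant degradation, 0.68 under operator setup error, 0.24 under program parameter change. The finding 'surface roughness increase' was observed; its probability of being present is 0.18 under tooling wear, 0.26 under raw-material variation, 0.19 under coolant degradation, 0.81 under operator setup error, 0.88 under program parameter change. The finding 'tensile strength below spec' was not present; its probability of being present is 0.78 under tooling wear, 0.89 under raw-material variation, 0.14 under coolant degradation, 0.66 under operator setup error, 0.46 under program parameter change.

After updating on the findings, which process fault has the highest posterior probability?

operator setup error

Multiply each prior by the joint likelihood of the evidence pattern (using 1 − P(present | H) for each absent finding):
  tooling wear: 0.259 × 0.87 × 0.18 × (1 − 0.78) = 0.0089231
  raw-material variation: 0.224 × 0.20 × 0.26 × (1 − 0.89) = 0.0012813
  coolant degradation: 0.204 × 0.63 × 0.19 × (1 − 0.14) = 0.021
  operator setup error: 0.185 × 0.68 × 0.81 × (1 − 0.66) = 0.034645
  program parameter change: 0.128 × 0.24 × 0.88 × (1 − 0.46) = 0.014598
Normalizing constant Z = 0.0089231 + 0.0012813 + 0.021 + 0.034645 + 0.014598 = 0.080448.
P(tooling wear | evidence) ≈ 0.0089231 / 0.080448 ≈ 0.111
P(raw-material variation | evidence) ≈ 0.0012813 / 0.080448 ≈ 0.016
P(coolant degradation | evidence) ≈ 0.021 / 0.080448 ≈ 0.261
P(operator setup error | evidence) ≈ 0.034645 / 0.080448 ≈ 0.431
P(program parameter change | evidence) ≈ 0.014598 / 0.080448 ≈ 0.181
The largest is 0.431, so operator setup error is most probable.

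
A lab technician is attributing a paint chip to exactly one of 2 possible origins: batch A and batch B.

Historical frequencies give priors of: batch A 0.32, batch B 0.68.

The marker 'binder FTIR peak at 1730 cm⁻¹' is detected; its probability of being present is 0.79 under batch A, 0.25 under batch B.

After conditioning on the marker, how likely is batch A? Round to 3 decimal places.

0.598

By Bayes' rule, the unnormalized weight for each hypothesis is prior × likelihood:
  batch A: 0.32 × 0.79 = 0.2528
  batch B: 0.68 × 0.25 = 0.17
The unnormalized weights sum to 0.4228.
P(batch A | evidence) = 0.2528 / 0.4228 ≈ 0.598.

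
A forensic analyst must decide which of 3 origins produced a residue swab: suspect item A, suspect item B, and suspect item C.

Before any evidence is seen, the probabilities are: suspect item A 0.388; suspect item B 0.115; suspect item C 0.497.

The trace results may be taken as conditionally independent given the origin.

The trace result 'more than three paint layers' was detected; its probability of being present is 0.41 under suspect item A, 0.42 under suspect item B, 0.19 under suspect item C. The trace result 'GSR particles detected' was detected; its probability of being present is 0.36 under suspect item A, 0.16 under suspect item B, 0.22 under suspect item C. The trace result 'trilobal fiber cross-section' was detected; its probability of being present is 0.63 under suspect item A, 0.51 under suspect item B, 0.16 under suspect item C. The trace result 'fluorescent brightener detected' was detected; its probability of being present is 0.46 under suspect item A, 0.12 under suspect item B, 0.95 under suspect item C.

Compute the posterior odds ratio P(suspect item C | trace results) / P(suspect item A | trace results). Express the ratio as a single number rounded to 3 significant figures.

0.190

Unnormalized posterior weight (prior times the trace result likelihoods) for each of the two hypotheses:
  suspect item C: 0.497 × 0.19 × 0.22 × 0.16 × 0.95 = 0.0031577
  suspect item A: 0.388 × 0.41 × 0.36 × 0.63 × 0.46 = 0.016596
Posterior odds = 0.0031577 / 0.016596 ≈ 0.190.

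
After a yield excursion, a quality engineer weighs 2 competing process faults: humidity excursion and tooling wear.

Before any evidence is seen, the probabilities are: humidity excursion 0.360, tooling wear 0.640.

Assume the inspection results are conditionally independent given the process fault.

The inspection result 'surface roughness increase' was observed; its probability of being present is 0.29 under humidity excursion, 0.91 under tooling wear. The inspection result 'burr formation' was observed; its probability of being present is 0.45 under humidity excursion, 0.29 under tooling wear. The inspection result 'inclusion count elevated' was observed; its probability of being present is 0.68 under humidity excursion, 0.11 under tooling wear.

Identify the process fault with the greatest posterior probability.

humidity excursion

By Bayes' rule with conditional independence, the unnormalized weight for each hypothesis is prior × ∏ likelihoods:
  humidity excursion: 0.360 × 0.29 × 0.45 × 0.68 = 0.031946
  tooling wear: 0.640 × 0.91 × 0.29 × 0.11 = 0.018579
Normalizing constant Z = 0.031946 + 0.018579 = 0.050525.
P(humidity excursion | evidence) ≈ 0.031946 / 0.050525 ≈ 0.632
P(tooling wear | evidence) ≈ 0.018579 / 0.050525 ≈ 0.368
The largest is 0.632, so humidity excursion is most probable.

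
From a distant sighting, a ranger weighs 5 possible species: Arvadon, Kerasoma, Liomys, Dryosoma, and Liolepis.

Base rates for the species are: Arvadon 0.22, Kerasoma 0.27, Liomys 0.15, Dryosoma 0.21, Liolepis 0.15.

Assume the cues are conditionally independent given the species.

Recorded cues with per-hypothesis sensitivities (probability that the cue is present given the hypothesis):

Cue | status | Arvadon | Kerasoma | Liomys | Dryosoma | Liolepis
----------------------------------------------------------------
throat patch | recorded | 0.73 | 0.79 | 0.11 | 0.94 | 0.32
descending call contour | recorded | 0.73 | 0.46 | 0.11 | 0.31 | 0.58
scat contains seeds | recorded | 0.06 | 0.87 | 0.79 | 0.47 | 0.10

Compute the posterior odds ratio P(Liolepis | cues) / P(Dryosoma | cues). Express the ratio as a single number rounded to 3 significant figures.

The normalizing constant cancels in an odds ratio, so compute prior × likelihood for the two hypotheses only:
  Liolepis: 0.15 × 0.32 × 0.58 × 0.10 = 0.002784
  Dryosoma: 0.21 × 0.94 × 0.31 × 0.47 = 0.028761
Posterior odds = 0.002784 / 0.028761 ≈ 0.0968.

0.0968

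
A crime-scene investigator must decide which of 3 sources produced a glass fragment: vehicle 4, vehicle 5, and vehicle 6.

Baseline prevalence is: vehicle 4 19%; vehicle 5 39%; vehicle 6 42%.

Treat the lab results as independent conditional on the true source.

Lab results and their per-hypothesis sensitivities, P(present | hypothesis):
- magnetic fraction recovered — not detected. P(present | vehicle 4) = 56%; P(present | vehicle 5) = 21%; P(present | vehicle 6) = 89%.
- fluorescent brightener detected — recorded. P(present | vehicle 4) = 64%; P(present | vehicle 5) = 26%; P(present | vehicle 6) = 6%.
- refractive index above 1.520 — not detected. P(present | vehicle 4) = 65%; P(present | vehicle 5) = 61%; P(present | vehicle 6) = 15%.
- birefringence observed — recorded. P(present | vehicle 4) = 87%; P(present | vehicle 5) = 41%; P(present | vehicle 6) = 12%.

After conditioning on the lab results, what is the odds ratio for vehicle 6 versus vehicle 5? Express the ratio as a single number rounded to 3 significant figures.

0.0221

The normalizing constant cancels in an odds ratio, so compute prior × likelihood for the two hypotheses only (using 1 − P(present | H) for each absent lab result):
  vehicle 6: 0.42 × (1 − 0.89) × 0.06 × (1 − 0.15) × 0.12 = 0.00028274
  vehicle 5: 0.39 × (1 − 0.21) × 0.26 × (1 − 0.61) × 0.41 = 0.012809
Odds(vehicle 6 : vehicle 5) = 0.00028274 / 0.012809 ≈ 0.0221.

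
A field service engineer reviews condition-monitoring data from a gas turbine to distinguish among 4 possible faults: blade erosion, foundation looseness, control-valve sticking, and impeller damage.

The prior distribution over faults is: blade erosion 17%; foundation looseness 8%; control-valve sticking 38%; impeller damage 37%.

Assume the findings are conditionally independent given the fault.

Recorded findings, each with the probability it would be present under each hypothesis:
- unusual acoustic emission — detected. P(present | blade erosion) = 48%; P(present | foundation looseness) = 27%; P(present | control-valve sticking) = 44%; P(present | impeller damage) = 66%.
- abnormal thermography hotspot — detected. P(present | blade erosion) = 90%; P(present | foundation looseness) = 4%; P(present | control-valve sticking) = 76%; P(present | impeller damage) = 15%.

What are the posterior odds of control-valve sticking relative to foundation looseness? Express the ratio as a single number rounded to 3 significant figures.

The normalizing constant cancels in an odds ratio, so compute prior × likelihood for the two hypotheses only:
  control-valve sticking: 0.38 × 0.44 × 0.76 = 0.12707
  foundation looseness: 0.08 × 0.27 × 0.04 = 0.000864
Odds(control-valve sticking : foundation looseness) = 0.12707 / 0.000864 ≈ 147.

147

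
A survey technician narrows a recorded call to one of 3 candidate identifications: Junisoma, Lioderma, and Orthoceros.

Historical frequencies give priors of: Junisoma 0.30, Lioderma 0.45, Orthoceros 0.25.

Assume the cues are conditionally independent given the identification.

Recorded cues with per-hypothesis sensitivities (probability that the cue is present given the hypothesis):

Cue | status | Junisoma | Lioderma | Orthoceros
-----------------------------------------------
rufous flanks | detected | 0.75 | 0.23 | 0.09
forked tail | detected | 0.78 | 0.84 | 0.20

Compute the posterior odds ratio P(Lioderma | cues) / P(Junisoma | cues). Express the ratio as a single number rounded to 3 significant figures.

Unnormalized posterior weight (prior times the cue likelihoods) for each of the two hypotheses:
  Lioderma: 0.45 × 0.23 × 0.84 = 0.08694
  Junisoma: 0.30 × 0.75 × 0.78 = 0.1755
Odds(Lioderma : Junisoma) = 0.08694 / 0.1755 ≈ 0.495.

0.495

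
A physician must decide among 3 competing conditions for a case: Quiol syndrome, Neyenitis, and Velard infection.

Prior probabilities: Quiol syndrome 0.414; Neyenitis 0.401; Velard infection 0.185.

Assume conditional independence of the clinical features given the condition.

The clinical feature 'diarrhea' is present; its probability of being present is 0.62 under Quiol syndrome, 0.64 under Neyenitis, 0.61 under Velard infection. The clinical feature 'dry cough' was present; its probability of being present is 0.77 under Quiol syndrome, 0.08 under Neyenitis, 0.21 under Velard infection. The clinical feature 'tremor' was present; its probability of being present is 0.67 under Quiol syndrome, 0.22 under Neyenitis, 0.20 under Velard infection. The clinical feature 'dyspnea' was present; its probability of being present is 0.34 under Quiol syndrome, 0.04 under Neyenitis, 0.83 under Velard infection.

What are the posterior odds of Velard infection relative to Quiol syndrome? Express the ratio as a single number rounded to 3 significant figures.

0.0874

Posterior odds equal prior odds times the likelihood ratio; only the two competing hypotheses matter.
  Velard infection: 0.185 × 0.61 × 0.21 × 0.20 × 0.83 = 0.003934
  Quiol syndrome: 0.414 × 0.62 × 0.77 × 0.67 × 0.34 = 0.045023
Odds(Velard infection : Quiol syndrome) = 0.003934 / 0.045023 ≈ 0.0874.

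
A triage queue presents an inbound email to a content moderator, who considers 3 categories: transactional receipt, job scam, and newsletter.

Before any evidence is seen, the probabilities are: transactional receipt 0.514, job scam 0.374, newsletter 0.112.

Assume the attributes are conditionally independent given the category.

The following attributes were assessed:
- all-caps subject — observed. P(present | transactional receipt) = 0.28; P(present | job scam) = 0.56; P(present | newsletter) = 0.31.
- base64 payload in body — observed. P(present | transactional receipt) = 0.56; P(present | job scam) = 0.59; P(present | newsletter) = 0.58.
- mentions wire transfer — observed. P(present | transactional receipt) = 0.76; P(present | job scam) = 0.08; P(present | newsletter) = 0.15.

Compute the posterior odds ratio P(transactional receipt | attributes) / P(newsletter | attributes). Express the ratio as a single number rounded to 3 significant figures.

Posterior odds equal prior odds times the likelihood ratio; only the two competing hypotheses matter.
  transactional receipt: 0.514 × 0.28 × 0.56 × 0.76 = 0.061252
  newsletter: 0.112 × 0.31 × 0.58 × 0.15 = 0.0030206
Posterior odds = 0.061252 / 0.0030206 ≈ 20.3.

20.3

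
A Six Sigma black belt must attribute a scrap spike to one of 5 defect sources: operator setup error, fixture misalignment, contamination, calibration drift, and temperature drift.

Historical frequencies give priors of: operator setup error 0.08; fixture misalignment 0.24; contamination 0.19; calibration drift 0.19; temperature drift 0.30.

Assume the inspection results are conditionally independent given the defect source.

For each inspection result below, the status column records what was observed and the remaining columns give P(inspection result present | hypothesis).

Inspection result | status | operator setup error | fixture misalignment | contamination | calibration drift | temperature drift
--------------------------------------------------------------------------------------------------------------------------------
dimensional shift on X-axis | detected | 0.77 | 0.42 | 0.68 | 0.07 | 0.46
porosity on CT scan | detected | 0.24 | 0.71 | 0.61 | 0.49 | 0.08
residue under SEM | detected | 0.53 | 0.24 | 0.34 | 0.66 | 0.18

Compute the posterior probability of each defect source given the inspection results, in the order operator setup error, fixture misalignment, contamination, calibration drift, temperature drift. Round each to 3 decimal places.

0.135, 0.296, 0.461, 0.074, 0.034

By Bayes' rule with conditional independence, the unnormalized weight for each hypothesis is prior × ∏ likelihoods:
  operator setup error: 0.08 × 0.77 × 0.24 × 0.53 = 0.0078355
  fixture misalignment: 0.24 × 0.42 × 0.71 × 0.24 = 0.017176
  contamination: 0.19 × 0.68 × 0.61 × 0.34 = 0.026796
  calibration drift: 0.19 × 0.07 × 0.49 × 0.66 = 0.0043012
  temperature drift: 0.30 × 0.46 × 0.08 × 0.18 = 0.0019872
Normalizing constant Z = 0.0078355 + 0.017176 + 0.026796 + 0.0043012 + 0.0019872 = 0.058096.
P(operator setup error | evidence) = 0.0078355 / 0.058096 ≈ 0.135
P(fixture misalignment | evidence) = 0.017176 / 0.058096 ≈ 0.296
P(contamination | evidence) = 0.026796 / 0.058096 ≈ 0.461
P(calibration drift | evidence) = 0.0043012 / 0.058096 ≈ 0.074
P(temperature drift | evidence) = 0.0019872 / 0.058096 ≈ 0.034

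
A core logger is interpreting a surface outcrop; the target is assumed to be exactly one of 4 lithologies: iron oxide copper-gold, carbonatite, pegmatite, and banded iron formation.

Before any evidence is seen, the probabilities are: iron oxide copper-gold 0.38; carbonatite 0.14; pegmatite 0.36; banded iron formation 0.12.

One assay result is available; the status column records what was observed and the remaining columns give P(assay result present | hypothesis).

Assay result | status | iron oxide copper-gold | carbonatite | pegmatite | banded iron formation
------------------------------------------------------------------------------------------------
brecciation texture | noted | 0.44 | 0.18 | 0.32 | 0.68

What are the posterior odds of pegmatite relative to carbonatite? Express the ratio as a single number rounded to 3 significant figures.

The normalizing constant cancels in an odds ratio, so compute prior × likelihood for the two hypotheses only:
  pegmatite: 0.36 × 0.32 = 0.1152
  carbonatite: 0.14 × 0.18 = 0.0252
Odds(pegmatite : carbonatite) = 0.1152 / 0.0252 ≈ 4.57.

4.57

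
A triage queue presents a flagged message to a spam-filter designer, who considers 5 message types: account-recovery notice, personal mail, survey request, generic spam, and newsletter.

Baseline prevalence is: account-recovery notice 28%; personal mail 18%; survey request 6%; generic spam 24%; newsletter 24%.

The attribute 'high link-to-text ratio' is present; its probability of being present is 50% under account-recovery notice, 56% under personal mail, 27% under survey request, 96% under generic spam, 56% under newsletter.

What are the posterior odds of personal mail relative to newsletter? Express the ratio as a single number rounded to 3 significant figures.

Posterior odds equal prior odds times the likelihood ratio; only the two competing hypotheses matter.
  personal mail: 0.18 × 0.56 = 0.1008
  newsletter: 0.24 × 0.56 = 0.1344
Odds(personal mail : newsletter) = 0.1008 / 0.1344 ≈ 0.750.

0.750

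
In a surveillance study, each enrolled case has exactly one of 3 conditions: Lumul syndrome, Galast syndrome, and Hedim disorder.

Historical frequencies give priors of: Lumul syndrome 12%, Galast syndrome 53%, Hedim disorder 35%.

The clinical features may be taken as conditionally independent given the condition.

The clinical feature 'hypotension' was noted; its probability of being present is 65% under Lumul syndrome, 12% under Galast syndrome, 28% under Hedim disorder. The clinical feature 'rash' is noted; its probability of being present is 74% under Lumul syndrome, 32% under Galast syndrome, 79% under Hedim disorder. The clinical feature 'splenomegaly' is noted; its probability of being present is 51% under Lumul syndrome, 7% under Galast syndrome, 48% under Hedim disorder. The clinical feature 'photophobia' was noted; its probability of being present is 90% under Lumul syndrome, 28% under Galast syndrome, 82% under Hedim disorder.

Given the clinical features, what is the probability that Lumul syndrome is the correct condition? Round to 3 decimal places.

By Bayes' rule with conditional independence, the unnormalized weight for each hypothesis is prior × ∏ likelihoods:
  Lumul syndrome: 0.12 × 0.65 × 0.74 × 0.51 × 0.90 = 0.026493
  Galast syndrome: 0.53 × 0.12 × 0.32 × 0.07 × 0.28 = 0.0003989
  Hedim disorder: 0.35 × 0.28 × 0.79 × 0.48 × 0.82 = 0.030473
Normalizing constant Z = 0.026493 + 0.0003989 + 0.030473 = 0.057365.
P(Lumul syndrome | evidence) = 0.026493 / 0.057365 ≈ 0.462.

0.462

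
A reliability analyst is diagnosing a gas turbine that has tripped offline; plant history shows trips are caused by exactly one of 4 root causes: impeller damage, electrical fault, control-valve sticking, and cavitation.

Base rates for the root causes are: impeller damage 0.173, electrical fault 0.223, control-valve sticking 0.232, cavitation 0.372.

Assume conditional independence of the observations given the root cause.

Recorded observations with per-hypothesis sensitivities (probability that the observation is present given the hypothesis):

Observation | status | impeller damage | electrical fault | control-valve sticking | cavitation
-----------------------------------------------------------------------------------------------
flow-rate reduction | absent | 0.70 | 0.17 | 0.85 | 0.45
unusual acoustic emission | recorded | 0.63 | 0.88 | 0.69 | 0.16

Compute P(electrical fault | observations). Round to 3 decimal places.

0.646

Multiply each prior by the joint likelihood of the evidence pattern (using 1 − P(present | H) for each absent observation):
  impeller damage: 0.173 × (1 − 0.70) × 0.63 = 0.032697
  electrical fault: 0.223 × (1 − 0.17) × 0.88 = 0.16288
  control-valve sticking: 0.232 × (1 − 0.85) × 0.69 = 0.024012
  cavitation: 0.372 × (1 − 0.45) × 0.16 = 0.032736
Marginal likelihood of the evidence = 0.25232.
P(electrical fault | evidence) = 0.16288 / 0.25232 ≈ 0.646.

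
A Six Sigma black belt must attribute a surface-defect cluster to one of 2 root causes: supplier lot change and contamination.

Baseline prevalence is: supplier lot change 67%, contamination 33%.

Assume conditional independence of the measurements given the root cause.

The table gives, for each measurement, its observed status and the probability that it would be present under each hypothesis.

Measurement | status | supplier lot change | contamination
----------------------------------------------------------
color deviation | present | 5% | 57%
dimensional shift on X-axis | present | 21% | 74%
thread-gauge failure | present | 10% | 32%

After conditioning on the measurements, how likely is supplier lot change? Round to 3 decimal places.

By Bayes' rule with conditional independence, the unnormalized weight for each hypothesis is prior × ∏ likelihoods:
  supplier lot change: 0.67 × 0.05 × 0.21 × 0.10 = 0.0007035
  contamination: 0.33 × 0.57 × 0.74 × 0.32 = 0.044542
The unnormalized weights sum to 0.045246.
P(supplier lot change | evidence) = 0.0007035 / 0.045246 ≈ 0.016.

0.016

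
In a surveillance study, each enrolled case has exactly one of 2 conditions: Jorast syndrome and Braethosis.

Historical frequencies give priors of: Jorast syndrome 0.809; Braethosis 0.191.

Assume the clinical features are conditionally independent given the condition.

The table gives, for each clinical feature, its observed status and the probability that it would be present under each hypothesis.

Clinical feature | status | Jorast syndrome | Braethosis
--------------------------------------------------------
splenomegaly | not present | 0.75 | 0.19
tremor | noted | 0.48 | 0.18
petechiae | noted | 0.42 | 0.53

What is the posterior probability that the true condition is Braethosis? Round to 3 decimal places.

0.266

For each hypothesis, the unnormalized posterior weight is prior × product of the clinical feature likelihoods (using 1 − P(present | H) for each absent clinical feature):
  Jorast syndrome: 0.809 × (1 − 0.75) × 0.48 × 0.42 = 0.040774
  Braethosis: 0.191 × (1 − 0.19) × 0.18 × 0.53 = 0.014759
The unnormalized weights sum to 0.055533.
P(Braethosis | evidence) = 0.014759 / 0.055533 ≈ 0.266.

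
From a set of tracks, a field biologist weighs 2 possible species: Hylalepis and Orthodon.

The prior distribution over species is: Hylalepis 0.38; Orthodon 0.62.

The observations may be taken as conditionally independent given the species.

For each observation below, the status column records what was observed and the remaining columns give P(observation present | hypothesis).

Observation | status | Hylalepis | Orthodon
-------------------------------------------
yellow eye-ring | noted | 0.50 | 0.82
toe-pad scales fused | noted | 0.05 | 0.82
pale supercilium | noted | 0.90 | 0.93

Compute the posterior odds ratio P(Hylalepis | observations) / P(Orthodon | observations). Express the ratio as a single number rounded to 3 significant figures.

The normalizing constant cancels in an odds ratio, so compute prior × likelihood for the two hypotheses only:
  Hylalepis: 0.38 × 0.50 × 0.05 × 0.90 = 0.00855
  Orthodon: 0.62 × 0.82 × 0.82 × 0.93 = 0.38771
Odds(Hylalepis : Orthodon) = 0.00855 / 0.38771 ≈ 0.0221.

0.0221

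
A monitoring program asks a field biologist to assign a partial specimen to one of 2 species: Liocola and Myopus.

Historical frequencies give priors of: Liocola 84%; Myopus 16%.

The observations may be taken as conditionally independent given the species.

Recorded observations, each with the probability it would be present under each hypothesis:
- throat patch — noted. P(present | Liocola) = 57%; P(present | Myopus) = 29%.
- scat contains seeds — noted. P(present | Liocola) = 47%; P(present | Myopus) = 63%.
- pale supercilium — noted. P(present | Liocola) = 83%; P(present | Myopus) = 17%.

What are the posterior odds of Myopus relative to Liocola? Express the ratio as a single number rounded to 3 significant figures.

Unnormalized posterior weight (prior times the observation likelihoods) for each of the two hypotheses:
  Myopus: 0.16 × 0.29 × 0.63 × 0.17 = 0.0049694
  Liocola: 0.84 × 0.57 × 0.47 × 0.83 = 0.18678
Odds(Myopus : Liocola) = 0.0049694 / 0.18678 ≈ 0.0266.

0.0266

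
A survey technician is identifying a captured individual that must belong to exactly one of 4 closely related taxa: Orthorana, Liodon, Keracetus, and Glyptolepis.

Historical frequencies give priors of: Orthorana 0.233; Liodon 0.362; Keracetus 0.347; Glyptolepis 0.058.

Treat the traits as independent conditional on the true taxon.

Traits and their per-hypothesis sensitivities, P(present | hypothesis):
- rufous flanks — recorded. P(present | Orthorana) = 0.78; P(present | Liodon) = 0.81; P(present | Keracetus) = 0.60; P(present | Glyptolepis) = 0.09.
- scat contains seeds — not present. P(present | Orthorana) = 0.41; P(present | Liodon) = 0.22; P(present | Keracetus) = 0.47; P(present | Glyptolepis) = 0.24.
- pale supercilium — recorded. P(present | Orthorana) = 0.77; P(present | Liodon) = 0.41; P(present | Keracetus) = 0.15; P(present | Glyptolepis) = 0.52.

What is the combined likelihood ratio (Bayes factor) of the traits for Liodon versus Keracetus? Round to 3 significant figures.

Joint likelihood of the trait pattern under each hypothesis (using 1 − P(present | H) for each absent trait):
  Liodon: 0.81 × (1 − 0.22) × 0.41 = 0.25904
  Keracetus: 0.60 × (1 − 0.47) × 0.15 = 0.0477
Bayes factor = 0.25904 / 0.0477 ≈ 5.43

5.43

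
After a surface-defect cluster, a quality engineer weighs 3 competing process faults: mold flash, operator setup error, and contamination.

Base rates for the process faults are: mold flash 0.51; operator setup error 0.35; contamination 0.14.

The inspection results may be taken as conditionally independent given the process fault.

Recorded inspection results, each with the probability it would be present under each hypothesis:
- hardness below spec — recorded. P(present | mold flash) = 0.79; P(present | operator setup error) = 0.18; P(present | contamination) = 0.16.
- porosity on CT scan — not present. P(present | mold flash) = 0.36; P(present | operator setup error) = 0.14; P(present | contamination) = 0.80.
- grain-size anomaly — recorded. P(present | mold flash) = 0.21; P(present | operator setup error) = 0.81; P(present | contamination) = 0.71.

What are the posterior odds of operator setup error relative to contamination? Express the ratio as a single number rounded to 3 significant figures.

Posterior odds equal prior odds times the likelihood ratio; only the two competing hypotheses matter (using 1 − P(present | H) for each absent inspection result).
  operator setup error: 0.35 × 0.18 × (1 − 0.14) × 0.81 = 0.043886
  contamination: 0.14 × 0.16 × (1 − 0.80) × 0.71 = 0.0031808
Odds(operator setup error : contamination) = 0.043886 / 0.0031808 ≈ 13.8.

13.8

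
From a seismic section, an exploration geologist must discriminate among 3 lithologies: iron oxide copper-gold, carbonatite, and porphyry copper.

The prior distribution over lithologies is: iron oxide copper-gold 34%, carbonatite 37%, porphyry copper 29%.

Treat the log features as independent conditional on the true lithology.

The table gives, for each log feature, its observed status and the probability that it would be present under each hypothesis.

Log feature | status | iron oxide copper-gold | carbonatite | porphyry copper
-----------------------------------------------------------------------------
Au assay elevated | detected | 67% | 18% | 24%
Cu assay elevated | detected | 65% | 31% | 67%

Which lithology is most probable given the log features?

By Bayes' rule with conditional independence, the unnormalized weight for each hypothesis is prior × ∏ likelihoods:
  iron oxide copper-gold: 0.34 × 0.67 × 0.65 = 0.14807
  carbonatite: 0.37 × 0.18 × 0.31 = 0.020646
  porphyry copper: 0.29 × 0.24 × 0.67 = 0.046632
The unnormalized weights sum to 0.21535.
P(iron oxide copper-gold | evidence) ≈ 0.14807 / 0.21535 ≈ 0.688
P(carbonatite | evidence) ≈ 0.020646 / 0.21535 ≈ 0.096
P(porphyry copper | evidence) ≈ 0.046632 / 0.21535 ≈ 0.217
The largest is 0.688, so iron oxide copper-gold is most probable.

iron oxide copper-gold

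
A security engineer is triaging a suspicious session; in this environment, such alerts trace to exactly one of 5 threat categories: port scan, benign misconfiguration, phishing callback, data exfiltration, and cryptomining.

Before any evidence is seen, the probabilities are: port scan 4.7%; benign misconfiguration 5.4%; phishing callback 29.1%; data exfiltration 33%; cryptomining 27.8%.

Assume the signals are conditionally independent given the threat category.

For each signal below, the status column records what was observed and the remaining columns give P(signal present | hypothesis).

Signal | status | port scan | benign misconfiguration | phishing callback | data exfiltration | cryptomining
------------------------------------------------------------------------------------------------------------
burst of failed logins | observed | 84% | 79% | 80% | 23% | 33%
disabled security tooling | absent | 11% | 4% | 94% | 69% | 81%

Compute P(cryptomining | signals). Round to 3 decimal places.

For each hypothesis, the unnormalized posterior weight is prior × product of the signal likelihoods (using 1 − P(present | H) for each absent signal):
  port scan: 0.047 × 0.84 × (1 − 0.11) = 0.035137
  benign misconfiguration: 0.054 × 0.79 × (1 − 0.04) = 0.040954
  phishing callback: 0.291 × 0.80 × (1 − 0.94) = 0.013968
  data exfiltration: 0.330 × 0.23 × (1 − 0.69) = 0.023529
  cryptomining: 0.278 × 0.33 × (1 − 0.81) = 0.017431
The unnormalized weights sum to 0.13102.
P(cryptomining | evidence) = 0.017431 / 0.13102 ≈ 0.133.

0.133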